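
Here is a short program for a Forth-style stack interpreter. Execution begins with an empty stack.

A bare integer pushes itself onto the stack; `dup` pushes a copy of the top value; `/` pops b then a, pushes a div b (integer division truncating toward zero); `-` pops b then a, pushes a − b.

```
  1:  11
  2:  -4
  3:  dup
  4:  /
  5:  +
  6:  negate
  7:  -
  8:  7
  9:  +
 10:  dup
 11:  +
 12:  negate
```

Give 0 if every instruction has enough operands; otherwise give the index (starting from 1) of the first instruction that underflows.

11      11
-4      11 -4
dup     11 -4 -4
/       11 1
+       12
negate  -12
-  — needs 2 operands, stack has 1 → underflow

7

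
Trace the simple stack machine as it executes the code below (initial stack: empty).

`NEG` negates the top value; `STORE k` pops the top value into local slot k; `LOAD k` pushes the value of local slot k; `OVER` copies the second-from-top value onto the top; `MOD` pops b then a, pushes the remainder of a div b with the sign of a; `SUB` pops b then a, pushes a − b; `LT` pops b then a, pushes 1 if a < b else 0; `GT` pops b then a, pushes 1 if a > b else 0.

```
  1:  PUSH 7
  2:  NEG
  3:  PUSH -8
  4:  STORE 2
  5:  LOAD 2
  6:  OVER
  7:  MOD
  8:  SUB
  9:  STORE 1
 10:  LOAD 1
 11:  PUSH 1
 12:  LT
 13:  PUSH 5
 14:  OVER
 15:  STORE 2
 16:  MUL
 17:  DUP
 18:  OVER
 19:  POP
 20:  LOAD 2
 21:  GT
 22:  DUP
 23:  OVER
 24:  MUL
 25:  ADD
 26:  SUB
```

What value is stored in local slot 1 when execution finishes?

-6

PUSH 7  : [7]
NEG     : [-7]
PUSH -8 : [-7, -8]
STORE 2 : [-7]
LOAD 2  : [-7, -8]
OVER    : [-7, -8, -7]
MOD     : [-7, -1]
SUB     : [-6]
STORE 1 : []
LOAD 1  : [-6]
PUSH 1  : [-6, 1]
LT      : [1]
PUSH 5  : [1, 5]
OVER    : [1, 5, 1]
STORE 2 : [1, 5]
MUL     : [5]
DUP     : [5, 5]
OVER    : [5, 5, 5]
POP     : [5, 5]
LOAD 2  : [5, 5, 1]
GT      : [5, 1]
DUP     : [5, 1, 1]
OVER    : [5, 1, 1, 1]
MUL     : [5, 1, 1]
ADD     : [5, 2]
SUB     : [3]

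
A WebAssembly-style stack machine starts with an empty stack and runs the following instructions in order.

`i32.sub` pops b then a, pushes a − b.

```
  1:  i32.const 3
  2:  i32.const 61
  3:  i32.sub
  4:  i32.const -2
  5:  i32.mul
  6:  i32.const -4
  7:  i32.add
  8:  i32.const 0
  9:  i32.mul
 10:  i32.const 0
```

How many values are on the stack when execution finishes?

2

i32.const 3  → [3]
i32.const 61 → [3, 61]
i32.sub      → [-58]
i32.const -2 → [-58, -2]
i32.mul      → [116]
i32.const -4 → [116, -4]
i32.add      → [112]
i32.const 0  → [112, 0]
i32.mul      → [0]
i32.const 0  → [0, 0]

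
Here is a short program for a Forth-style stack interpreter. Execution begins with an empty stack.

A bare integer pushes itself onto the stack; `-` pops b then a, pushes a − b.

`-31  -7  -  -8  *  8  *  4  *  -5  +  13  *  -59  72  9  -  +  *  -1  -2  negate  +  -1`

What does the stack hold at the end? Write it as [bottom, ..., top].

[319228, 1, -1]

-31    : [-31]
-7     : [-31, -7]
-      : [-24]
-8     : [-24, -8]
*      : [192]
8      : [192, 8]
*      : [1536]
4      : [1536, 4]
*      : [6144]
-5     : [6144, -5]
+      : [6139]
13     : [6139, 13]
*      : [79807]
-59    : [79807, -59]
72     : [79807, -59, 72]
9      : [79807, -59, 72, 9]
-      : [79807, -59, 63]
+      : [79807, 4]
*      : [319228]
-1     : [319228, -1]
-2     : [319228, -1, -2]
negate : [319228, -1, 2]
+      : [319228, 1]
-1     : [319228, 1, -1]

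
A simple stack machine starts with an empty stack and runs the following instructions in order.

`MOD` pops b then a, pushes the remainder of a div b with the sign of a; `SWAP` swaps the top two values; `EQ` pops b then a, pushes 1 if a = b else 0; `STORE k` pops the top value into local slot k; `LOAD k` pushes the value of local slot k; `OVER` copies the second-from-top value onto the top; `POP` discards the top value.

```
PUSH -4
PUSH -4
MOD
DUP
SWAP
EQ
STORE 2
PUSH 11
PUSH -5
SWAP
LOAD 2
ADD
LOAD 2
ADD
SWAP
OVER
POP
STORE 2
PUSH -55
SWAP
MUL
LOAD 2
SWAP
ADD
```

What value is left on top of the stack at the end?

PUSH -4  → -4
PUSH -4  → -4 -4
MOD      → 0
DUP      → 0 0
SWAP     → 0 0
EQ       → 1
STORE 2  → (empty)
PUSH 11  → 11
PUSH -5  → 11 -5
SWAP     → -5 11
LOAD 2   → -5 11 1
ADD      → -5 12
LOAD 2   → -5 12 1
ADD      → -5 13
SWAP     → 13 -5
OVER     → 13 -5 13
POP      → 13 -5
STORE 2  → 13
PUSH -55 → 13 -55
SWAP     → -55 13
MUL      → -715
LOAD 2   → -715 -5
SWAP     → -5 -715
ADD      → -720

-720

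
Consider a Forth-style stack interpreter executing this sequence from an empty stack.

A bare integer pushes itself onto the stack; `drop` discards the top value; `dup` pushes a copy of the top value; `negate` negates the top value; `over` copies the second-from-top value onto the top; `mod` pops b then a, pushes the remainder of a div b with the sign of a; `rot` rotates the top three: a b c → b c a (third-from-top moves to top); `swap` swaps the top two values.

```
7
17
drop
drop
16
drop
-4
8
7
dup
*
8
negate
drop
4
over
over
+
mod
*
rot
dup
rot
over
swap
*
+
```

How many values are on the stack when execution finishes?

3

7      : 7
17     : 7 17
drop   : 7
drop   : (empty)
16     : 16
drop   : (empty)
-4     : -4
8      : -4 8
7      : -4 8 7
dup    : -4 8 7 7
*      : -4 8 49
8      : -4 8 49 8
negate : -4 8 49 -8
drop   : -4 8 49
4      : -4 8 49 4
over   : -4 8 49 4 49
over   : -4 8 49 4 49 4
+      : -4 8 49 4 53
mod    : -4 8 49 4
*      : -4 8 196
rot    : 8 196 -4
dup    : 8 196 -4 -4
rot    : 8 -4 -4 196
over   : 8 -4 -4 196 -4
swap   : 8 -4 -4 -4 196
*      : 8 -4 -4 -784
+      : 8 -4 -788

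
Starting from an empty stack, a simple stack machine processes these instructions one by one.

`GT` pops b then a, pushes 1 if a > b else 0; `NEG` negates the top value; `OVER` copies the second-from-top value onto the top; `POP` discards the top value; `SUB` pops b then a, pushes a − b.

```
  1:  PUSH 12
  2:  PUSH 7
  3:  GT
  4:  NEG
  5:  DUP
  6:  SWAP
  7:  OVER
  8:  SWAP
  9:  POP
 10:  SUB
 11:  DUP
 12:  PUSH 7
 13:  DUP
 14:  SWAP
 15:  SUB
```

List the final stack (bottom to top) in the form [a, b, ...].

PUSH 12 → 12
PUSH 7  → 12 7
GT      → 1
NEG     → -1
DUP     → -1 -1
SWAP    → -1 -1
OVER    → -1 -1 -1
SWAP    → -1 -1 -1
POP     → -1 -1
SUB     → 0
DUP     → 0 0
PUSH 7  → 0 0 7
DUP     → 0 0 7 7
SWAP    → 0 0 7 7
SUB     → 0 0 0

[0, 0, 0]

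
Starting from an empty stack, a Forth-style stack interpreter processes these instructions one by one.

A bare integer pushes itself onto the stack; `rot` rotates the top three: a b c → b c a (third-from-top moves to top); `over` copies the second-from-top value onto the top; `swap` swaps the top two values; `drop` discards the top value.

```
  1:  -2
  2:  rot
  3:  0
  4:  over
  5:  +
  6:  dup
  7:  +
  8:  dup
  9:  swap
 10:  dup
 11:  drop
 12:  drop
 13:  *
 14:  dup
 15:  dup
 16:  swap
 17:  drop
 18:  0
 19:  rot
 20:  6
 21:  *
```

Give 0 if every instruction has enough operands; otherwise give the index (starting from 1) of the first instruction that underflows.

-2 : [-2]
rot  — needs 3 operands, stack has 1 → underflow

2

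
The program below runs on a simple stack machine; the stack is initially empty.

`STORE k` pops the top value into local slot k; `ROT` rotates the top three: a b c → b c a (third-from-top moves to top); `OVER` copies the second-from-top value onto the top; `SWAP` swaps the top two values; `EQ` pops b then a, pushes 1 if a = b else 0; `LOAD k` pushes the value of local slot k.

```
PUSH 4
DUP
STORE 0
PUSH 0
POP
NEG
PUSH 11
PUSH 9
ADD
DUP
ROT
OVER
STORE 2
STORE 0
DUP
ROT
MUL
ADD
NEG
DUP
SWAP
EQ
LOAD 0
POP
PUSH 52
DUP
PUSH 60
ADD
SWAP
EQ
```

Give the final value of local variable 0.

PUSH 4  -> 4
DUP     -> 4 4
STORE 0 -> 4
PUSH 0  -> 4 0
POP     -> 4
NEG     -> -4
PUSH 11 -> -4 11
PUSH 9  -> -4 11 9
ADD     -> -4 20
DUP     -> -4 20 20
ROT     -> 20 20 -4
OVER    -> 20 20 -4 20
STORE 2 -> 20 20 -4
STORE 0 -> 20 20
DUP     -> 20 20 20
ROT     -> 20 20 20
MUL     -> 20 400
ADD     -> 420
NEG     -> -420
DUP     -> -420 -420
SWAP    -> -420 -420
EQ      -> 1
LOAD 0  -> 1 -4
POP     -> 1
PUSH 52 -> 1 52
DUP     -> 1 52 52
PUSH 60 -> 1 52 52 60
ADD     -> 1 52 112
SWAP    -> 1 112 52
EQ      -> 1 0

-4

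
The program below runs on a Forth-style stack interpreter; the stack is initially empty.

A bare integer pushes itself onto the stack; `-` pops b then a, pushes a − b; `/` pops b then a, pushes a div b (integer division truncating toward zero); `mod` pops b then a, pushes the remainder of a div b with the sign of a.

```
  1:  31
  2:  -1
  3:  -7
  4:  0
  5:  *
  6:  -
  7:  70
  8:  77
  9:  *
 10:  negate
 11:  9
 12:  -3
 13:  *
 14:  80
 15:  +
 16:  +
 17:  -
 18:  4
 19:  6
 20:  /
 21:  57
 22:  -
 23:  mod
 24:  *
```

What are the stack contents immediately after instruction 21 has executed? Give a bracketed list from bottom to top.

31     → 31
-1     → 31 -1
-7     → 31 -1 -7
0      → 31 -1 -7 0
*      → 31 -1 0
-      → 31 -1
70     → 31 -1 70
77     → 31 -1 70 77
*      → 31 -1 5390
negate → 31 -1 -5390
9      → 31 -1 -5390 9
-3     → 31 -1 -5390 9 -3
*      → 31 -1 -5390 -27
80     → 31 -1 -5390 -27 80
+      → 31 -1 -5390 53
+      → 31 -1 -5337
-      → 31 5336
4      → 31 5336 4
6      → 31 5336 4 6
/      → 31 5336 0
57     → 31 5336 0 57

[31, 5336, 0, 57]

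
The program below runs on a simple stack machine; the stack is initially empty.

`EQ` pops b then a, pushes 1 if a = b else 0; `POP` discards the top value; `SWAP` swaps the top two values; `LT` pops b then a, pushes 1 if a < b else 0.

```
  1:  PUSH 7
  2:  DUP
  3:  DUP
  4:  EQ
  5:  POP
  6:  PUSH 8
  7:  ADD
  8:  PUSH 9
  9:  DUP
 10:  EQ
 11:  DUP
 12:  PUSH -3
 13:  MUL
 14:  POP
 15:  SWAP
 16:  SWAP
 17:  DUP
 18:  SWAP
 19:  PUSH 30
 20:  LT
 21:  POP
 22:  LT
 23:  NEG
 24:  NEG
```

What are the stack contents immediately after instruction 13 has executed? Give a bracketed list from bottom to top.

PUSH 7   [7]
DUP      [7, 7]
DUP      [7, 7, 7]
EQ       [7, 1]
POP      [7]
PUSH 8   [7, 8]
ADD      [15]
PUSH 9   [15, 9]
DUP      [15, 9, 9]
EQ       [15, 1]
DUP      [15, 1, 1]
PUSH -3  [15, 1, 1, -3]
MUL      [15, 1, -3]

[15, 1, -3]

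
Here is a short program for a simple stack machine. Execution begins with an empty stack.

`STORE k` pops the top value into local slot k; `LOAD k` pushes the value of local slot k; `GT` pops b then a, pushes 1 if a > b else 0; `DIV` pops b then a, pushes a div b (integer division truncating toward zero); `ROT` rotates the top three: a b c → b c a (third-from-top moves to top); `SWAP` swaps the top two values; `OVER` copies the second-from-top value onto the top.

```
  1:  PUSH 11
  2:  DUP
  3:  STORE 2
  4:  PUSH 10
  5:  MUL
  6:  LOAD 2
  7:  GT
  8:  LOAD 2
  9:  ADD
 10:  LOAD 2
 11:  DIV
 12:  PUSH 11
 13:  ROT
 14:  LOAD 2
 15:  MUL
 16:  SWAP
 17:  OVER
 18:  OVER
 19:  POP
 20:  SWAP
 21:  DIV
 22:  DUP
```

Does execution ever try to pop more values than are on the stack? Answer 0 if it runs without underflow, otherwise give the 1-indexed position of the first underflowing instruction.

PUSH 11 → 11
DUP     → 11 11
STORE 2 → 11
PUSH 10 → 11 10
MUL     → 110
LOAD 2  → 110 11
GT      → 1
LOAD 2  → 1 11
ADD     → 12
LOAD 2  → 12 11
DIV     → 1
PUSH 11 → 1 11
ROT  — needs 3 operands, stack has 2 → underflow

13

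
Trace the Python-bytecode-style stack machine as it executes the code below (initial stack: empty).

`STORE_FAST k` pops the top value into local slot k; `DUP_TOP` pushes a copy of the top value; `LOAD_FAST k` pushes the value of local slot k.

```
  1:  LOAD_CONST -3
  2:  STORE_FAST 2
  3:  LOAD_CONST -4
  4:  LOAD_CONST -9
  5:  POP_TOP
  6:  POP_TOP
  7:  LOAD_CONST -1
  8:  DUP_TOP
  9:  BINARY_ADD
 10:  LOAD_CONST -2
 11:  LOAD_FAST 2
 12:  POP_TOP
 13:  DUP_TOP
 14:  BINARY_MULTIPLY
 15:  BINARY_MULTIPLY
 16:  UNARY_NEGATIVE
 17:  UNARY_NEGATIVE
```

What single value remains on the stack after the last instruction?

LOAD_CONST -3    [-3]
STORE_FAST 2     []
LOAD_CONST -4    [-4]
LOAD_CONST -9    [-4, -9]
POP_TOP          [-4]
POP_TOP          []
LOAD_CONST -1    [-1]
DUP_TOP          [-1, -1]
BINARY_ADD       [-2]
LOAD_CONST -2    [-2, -2]
LOAD_FAST 2      [-2, -2, -3]
POP_TOP          [-2, -2]
DUP_TOP          [-2, -2, -2]
BINARY_MULTIPLY  [-2, 4]
BINARY_MULTIPLY  [-8]
UNARY_NEGATIVE   [8]
UNARY_NEGATIVE   [-8]

-8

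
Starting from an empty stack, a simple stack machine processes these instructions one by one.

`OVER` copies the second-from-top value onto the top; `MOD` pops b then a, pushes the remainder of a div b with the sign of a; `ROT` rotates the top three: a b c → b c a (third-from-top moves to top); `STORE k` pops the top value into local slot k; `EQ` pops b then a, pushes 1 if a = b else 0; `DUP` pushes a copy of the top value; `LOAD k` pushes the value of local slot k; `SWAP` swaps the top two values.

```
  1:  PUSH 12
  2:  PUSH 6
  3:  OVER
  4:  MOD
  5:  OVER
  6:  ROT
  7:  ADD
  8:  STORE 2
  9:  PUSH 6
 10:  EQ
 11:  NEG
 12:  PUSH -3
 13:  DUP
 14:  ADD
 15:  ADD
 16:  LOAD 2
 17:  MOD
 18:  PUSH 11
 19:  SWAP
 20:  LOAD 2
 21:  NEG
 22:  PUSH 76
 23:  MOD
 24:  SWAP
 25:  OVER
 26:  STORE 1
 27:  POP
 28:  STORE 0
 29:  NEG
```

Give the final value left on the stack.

-11

PUSH 12 → [12]
PUSH 6  → [12, 6]
OVER    → [12, 6, 12]
MOD     → [12, 6]
OVER    → [12, 6, 12]
ROT     → [6, 12, 12]
ADD     → [6, 24]
STORE 2 → [6]
PUSH 6  → [6, 6]
EQ      → [1]
NEG     → [-1]
PUSH -3 → [-1, -3]
DUP     → [-1, -3, -3]
ADD     → [-1, -6]
ADD     → [-7]
LOAD 2  → [-7, 24]
MOD     → [-7]
PUSH 11 → [-7, 11]
SWAP    → [11, -7]
LOAD 2  → [11, -7, 24]
NEG     → [11, -7, -24]
PUSH 76 → [11, -7, -24, 76]
MOD     → [11, -7, -24]
SWAP    → [11, -24, -7]
OVER    → [11, -24, -7, -24]
STORE 1 → [11, -24, -7]
POP     → [11, -24]
STORE 0 → [11]
NEG     → [-11]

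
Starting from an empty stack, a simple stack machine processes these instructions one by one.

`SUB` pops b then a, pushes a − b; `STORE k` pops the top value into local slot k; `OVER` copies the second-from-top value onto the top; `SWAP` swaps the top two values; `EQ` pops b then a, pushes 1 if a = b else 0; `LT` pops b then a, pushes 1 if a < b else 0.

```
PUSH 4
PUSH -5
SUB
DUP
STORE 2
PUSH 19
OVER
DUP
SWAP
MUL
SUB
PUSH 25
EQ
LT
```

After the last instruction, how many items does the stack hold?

PUSH 4  -> [4]
PUSH -5 -> [4, -5]
SUB     -> [9]
DUP     -> [9, 9]
STORE 2 -> [9]
PUSH 19 -> [9, 19]
OVER    -> [9, 19, 9]
DUP     -> [9, 19, 9, 9]
SWAP    -> [9, 19, 9, 9]
MUL     -> [9, 19, 81]
SUB     -> [9, -62]
PUSH 25 -> [9, -62, 25]
EQ      -> [9, 0]
LT      -> [0]

1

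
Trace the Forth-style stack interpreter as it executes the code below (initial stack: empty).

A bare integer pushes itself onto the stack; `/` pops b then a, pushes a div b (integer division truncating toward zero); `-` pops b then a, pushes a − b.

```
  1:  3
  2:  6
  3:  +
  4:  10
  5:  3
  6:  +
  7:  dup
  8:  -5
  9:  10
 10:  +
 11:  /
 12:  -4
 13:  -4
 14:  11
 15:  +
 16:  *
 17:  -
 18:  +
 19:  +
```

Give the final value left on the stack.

3    [3]
6    [3, 6]
+    [9]
10   [9, 10]
3    [9, 10, 3]
+    [9, 13]
dup  [9, 13, 13]
-5   [9, 13, 13, -5]
10   [9, 13, 13, -5, 10]
+    [9, 13, 13, 5]
/    [9, 13, 2]
-4   [9, 13, 2, -4]
-4   [9, 13, 2, -4, -4]
11   [9, 13, 2, -4, -4, 11]
+    [9, 13, 2, -4, 7]
*    [9, 13, 2, -28]
-    [9, 13, 30]
+    [9, 43]
+    [52]

52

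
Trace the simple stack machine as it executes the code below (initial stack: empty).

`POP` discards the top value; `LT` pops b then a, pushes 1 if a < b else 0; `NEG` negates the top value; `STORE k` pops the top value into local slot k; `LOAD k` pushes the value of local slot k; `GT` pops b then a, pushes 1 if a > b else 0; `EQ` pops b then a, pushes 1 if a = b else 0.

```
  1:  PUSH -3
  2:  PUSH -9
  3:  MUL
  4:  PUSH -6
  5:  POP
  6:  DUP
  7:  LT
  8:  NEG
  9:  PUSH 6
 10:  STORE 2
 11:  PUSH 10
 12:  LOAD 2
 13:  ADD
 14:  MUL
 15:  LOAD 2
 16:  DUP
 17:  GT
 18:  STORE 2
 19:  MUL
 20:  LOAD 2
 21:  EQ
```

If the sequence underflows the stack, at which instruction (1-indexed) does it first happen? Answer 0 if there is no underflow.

PUSH -3 : -3
PUSH -9 : -3 -9
MUL     : 27
PUSH -6 : 27 -6
POP     : 27
DUP     : 27 27
LT      : 0
NEG     : 0
PUSH 6  : 0 6
STORE 2 : 0
PUSH 10 : 0 10
LOAD 2  : 0 10 6
ADD     : 0 16
MUL     : 0
LOAD 2  : 0 6
DUP     : 0 6 6
GT      : 0 0
STORE 2 : 0
MUL  — needs 2 operands, stack has 1 → underflow

19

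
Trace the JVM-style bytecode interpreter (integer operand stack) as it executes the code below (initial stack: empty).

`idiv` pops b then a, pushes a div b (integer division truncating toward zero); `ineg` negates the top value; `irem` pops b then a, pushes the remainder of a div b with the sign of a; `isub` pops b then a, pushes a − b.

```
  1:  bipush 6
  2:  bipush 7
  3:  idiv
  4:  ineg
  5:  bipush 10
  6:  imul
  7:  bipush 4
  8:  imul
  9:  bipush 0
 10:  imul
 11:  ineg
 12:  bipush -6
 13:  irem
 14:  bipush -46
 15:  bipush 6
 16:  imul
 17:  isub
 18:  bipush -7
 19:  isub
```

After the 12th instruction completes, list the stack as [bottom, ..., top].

bipush 6  -> [6]
bipush 7  -> [6, 7]
idiv      -> [0]
ineg      -> [0]
bipush 10 -> [0, 10]
imul      -> [0]
bipush 4  -> [0, 4]
imul      -> [0]
bipush 0  -> [0, 0]
imul      -> [0]
ineg      -> [0]
bipush -6 -> [0, -6]

[0, -6]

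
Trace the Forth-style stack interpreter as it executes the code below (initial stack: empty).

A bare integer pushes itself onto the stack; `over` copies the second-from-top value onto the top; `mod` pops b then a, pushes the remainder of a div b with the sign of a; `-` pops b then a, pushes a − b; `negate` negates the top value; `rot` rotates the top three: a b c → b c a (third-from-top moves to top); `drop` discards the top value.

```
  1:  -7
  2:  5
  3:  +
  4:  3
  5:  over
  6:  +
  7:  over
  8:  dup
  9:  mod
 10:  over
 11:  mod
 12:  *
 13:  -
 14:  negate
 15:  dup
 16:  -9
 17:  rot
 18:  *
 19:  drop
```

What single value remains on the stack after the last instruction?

2

-7     -> [-7]
5      -> [-7, 5]
+      -> [-2]
3      -> [-2, 3]
over   -> [-2, 3, -2]
+      -> [-2, 1]
over   -> [-2, 1, -2]
dup    -> [-2, 1, -2, -2]
mod    -> [-2, 1, 0]
over   -> [-2, 1, 0, 1]
mod    -> [-2, 1, 0]
*      -> [-2, 0]
-      -> [-2]
negate -> [2]
dup    -> [2, 2]
-9     -> [2, 2, -9]
rot    -> [2, -9, 2]
*      -> [2, -18]
drop   -> [2]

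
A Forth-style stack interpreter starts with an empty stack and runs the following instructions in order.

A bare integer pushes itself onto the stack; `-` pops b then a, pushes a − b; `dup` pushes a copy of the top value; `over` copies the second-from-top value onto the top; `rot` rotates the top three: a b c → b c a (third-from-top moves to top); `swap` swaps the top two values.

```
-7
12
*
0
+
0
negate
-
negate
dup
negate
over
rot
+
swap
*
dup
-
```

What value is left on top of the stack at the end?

-7     → [-7]
12     → [-7, 12]
*      → [-84]
0      → [-84, 0]
+      → [-84]
0      → [-84, 0]
negate → [-84, 0]
-      → [-84]
negate → [84]
dup    → [84, 84]
negate → [84, -84]
over   → [84, -84, 84]
rot    → [-84, 84, 84]
+      → [-84, 168]
swap   → [168, -84]
*      → [-14112]
dup    → [-14112, -14112]
-      → [0]

0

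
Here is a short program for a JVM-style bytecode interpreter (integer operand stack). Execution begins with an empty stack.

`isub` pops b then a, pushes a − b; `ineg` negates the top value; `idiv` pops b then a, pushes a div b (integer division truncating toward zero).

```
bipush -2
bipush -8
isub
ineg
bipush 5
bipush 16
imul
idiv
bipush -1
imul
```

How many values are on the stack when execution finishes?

bipush -2 -> [-2]
bipush -8 -> [-2, -8]
isub      -> [6]
ineg      -> [-6]
bipush 5  -> [-6, 5]
bipush 16 -> [-6, 5, 16]
imul      -> [-6, 80]
idiv      -> [0]
bipush -1 -> [0, -1]
imul      -> [0]

1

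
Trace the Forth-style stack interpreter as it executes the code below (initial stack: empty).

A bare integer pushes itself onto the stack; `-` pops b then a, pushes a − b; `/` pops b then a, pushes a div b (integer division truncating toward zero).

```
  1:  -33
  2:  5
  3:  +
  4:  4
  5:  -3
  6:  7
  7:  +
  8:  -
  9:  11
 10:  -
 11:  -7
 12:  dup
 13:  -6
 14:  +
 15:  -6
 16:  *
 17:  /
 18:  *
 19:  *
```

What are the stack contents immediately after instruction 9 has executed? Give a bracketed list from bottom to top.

[-28, 0, 11]

-33 -> -33
5   -> -33 5
+   -> -28
4   -> -28 4
-3  -> -28 4 -3
7   -> -28 4 -3 7
+   -> -28 4 4
-   -> -28 0
11  -> -28 0 11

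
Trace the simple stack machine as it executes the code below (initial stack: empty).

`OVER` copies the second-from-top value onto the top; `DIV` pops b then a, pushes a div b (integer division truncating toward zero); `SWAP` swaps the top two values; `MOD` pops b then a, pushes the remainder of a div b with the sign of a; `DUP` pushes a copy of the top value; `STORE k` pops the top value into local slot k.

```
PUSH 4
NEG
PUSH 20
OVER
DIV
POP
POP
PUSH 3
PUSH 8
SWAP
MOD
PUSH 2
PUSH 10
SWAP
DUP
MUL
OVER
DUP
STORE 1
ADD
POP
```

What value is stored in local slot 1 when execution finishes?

PUSH 4  -> [4]
NEG     -> [-4]
PUSH 20 -> [-4, 20]
OVER    -> [-4, 20, -4]
DIV     -> [-4, -5]
POP     -> [-4]
POP     -> []
PUSH 3  -> [3]
PUSH 8  -> [3, 8]
SWAP    -> [8, 3]
MOD     -> [2]
PUSH 2  -> [2, 2]
PUSH 10 -> [2, 2, 10]
SWAP    -> [2, 10, 2]
DUP     -> [2, 10, 2, 2]
MUL     -> [2, 10, 4]
OVER    -> [2, 10, 4, 10]
DUP     -> [2, 10, 4, 10, 10]
STORE 1 -> [2, 10, 4, 10]
ADD     -> [2, 10, 14]
POP     -> [2, 10]

10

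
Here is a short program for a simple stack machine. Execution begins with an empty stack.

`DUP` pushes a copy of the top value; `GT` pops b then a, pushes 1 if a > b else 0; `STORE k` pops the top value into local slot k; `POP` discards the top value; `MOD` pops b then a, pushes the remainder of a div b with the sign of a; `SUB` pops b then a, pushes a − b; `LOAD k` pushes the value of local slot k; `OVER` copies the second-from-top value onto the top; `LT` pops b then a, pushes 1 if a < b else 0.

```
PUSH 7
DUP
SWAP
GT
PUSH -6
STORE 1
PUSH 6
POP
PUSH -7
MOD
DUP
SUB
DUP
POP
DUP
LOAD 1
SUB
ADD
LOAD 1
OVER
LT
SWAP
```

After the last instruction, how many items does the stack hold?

PUSH 7  -> [7]
DUP     -> [7, 7]
SWAP    -> [7, 7]
GT      -> [0]
PUSH -6 -> [0, -6]
STORE 1 -> [0]
PUSH 6  -> [0, 6]
POP     -> [0]
PUSH -7 -> [0, -7]
MOD     -> [0]
DUP     -> [0, 0]
SUB     -> [0]
DUP     -> [0, 0]
POP     -> [0]
DUP     -> [0, 0]
LOAD 1  -> [0, 0, -6]
SUB     -> [0, 6]
ADD     -> [6]
LOAD 1  -> [6, -6]
OVER    -> [6, -6, 6]
LT      -> [6, 1]
SWAP    -> [1, 6]

2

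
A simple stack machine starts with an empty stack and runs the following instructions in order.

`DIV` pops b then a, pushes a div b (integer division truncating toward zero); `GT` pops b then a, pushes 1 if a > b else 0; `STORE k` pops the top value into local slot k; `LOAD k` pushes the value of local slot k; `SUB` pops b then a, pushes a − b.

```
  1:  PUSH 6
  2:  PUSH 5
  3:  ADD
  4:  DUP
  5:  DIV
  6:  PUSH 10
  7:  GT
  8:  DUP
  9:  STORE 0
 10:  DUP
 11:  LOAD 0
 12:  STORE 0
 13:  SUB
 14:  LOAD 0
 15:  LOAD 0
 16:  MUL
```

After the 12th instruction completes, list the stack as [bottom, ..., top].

PUSH 6   6
PUSH 5   6 5
ADD      11
DUP      11 11
DIV      1
PUSH 10  1 10
GT       0
DUP      0 0
STORE 0  0
DUP      0 0
LOAD 0   0 0 0
STORE 0  0 0

[0, 0]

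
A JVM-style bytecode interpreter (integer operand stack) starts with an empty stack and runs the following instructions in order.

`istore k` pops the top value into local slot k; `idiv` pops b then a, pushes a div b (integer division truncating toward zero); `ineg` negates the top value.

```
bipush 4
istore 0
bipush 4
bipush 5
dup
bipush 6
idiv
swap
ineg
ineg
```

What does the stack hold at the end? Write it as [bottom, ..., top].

bipush 4  [4]
istore 0  []
bipush 4  [4]
bipush 5  [4, 5]
dup       [4, 5, 5]
bipush 6  [4, 5, 5, 6]
idiv      [4, 5, 0]
swap      [4, 0, 5]
ineg      [4, 0, -5]
ineg      [4, 0, 5]

[4, 0, 5]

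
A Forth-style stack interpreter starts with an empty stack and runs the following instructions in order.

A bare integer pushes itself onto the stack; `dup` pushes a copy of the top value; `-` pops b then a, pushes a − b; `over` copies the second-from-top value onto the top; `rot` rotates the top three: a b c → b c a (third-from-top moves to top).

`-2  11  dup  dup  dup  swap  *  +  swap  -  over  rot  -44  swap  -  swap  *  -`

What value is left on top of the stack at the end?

-2   : -2
11   : -2 11
dup  : -2 11 11
dup  : -2 11 11 11
dup  : -2 11 11 11 11
swap : -2 11 11 11 11
*    : -2 11 11 121
+    : -2 11 132
swap : -2 132 11
-    : -2 121
over : -2 121 -2
rot  : 121 -2 -2
-44  : 121 -2 -2 -44
swap : 121 -2 -44 -2
-    : 121 -2 -42
swap : 121 -42 -2
*    : 121 84
-    : 37

37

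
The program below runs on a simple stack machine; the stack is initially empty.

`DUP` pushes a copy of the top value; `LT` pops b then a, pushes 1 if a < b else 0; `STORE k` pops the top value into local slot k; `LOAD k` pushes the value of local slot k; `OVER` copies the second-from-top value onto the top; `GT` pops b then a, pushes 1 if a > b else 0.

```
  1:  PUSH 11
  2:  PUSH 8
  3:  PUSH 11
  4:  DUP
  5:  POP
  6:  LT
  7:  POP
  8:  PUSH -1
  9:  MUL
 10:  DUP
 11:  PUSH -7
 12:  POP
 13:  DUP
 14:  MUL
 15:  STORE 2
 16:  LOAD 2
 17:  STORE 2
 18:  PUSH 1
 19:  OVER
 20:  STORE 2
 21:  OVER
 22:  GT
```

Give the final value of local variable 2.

PUSH 11 -> [11]
PUSH 8  -> [11, 8]
PUSH 11 -> [11, 8, 11]
DUP     -> [11, 8, 11, 11]
POP     -> [11, 8, 11]
LT      -> [11, 1]
POP     -> [11]
PUSH -1 -> [11, -1]
MUL     -> [-11]
DUP     -> [-11, -11]
PUSH -7 -> [-11, -11, -7]
POP     -> [-11, -11]
DUP     -> [-11, -11, -11]
MUL     -> [-11, 121]
STORE 2 -> [-11]
LOAD 2  -> [-11, 121]
STORE 2 -> [-11]
PUSH 1  -> [-11, 1]
OVER    -> [-11, 1, -11]
STORE 2 -> [-11, 1]
OVER    -> [-11, 1, -11]
GT      -> [-11, 1]

-11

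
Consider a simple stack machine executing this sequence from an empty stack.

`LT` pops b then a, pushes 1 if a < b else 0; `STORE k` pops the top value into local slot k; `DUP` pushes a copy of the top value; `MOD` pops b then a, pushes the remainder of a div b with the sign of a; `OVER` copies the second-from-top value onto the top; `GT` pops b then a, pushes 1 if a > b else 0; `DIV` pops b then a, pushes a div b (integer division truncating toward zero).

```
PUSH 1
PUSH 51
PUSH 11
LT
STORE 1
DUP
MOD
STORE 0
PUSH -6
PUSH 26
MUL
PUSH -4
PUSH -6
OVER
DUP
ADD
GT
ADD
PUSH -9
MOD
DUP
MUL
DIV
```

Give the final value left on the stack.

-17

PUSH 1   [1]
PUSH 51  [1, 51]
PUSH 11  [1, 51, 11]
LT       [1, 0]
STORE 1  [1]
DUP      [1, 1]
MOD      [0]
STORE 0  []
PUSH -6  [-6]
PUSH 26  [-6, 26]
MUL      [-156]
PUSH -4  [-156, -4]
PUSH -6  [-156, -4, -6]
OVER     [-156, -4, -6, -4]
DUP      [-156, -4, -6, -4, -4]
ADD      [-156, -4, -6, -8]
GT       [-156, -4, 1]
ADD      [-156, -3]
PUSH -9  [-156, -3, -9]
MOD      [-156, -3]
DUP      [-156, -3, -3]
MUL      [-156, 9]
DIV      [-17]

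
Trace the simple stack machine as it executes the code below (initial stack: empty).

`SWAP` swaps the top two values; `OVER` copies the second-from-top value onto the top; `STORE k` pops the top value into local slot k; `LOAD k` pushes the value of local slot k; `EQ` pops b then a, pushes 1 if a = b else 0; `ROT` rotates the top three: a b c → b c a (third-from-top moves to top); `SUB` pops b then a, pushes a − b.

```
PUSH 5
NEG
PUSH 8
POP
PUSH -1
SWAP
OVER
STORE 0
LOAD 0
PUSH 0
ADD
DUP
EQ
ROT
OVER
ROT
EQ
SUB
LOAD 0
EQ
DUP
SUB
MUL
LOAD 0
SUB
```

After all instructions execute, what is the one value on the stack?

1

PUSH 5  : 5
NEG     : -5
PUSH 8  : -5 8
POP     : -5
PUSH -1 : -5 -1
SWAP    : -1 -5
OVER    : -1 -5 -1
STORE 0 : -1 -5
LOAD 0  : -1 -5 -1
PUSH 0  : -1 -5 -1 0
ADD     : -1 -5 -1
DUP     : -1 -5 -1 -1
EQ      : -1 -5 1
ROT     : -5 1 -1
OVER    : -5 1 -1 1
ROT     : -5 -1 1 1
EQ      : -5 -1 1
SUB     : -5 -2
LOAD 0  : -5 -2 -1
EQ      : -5 0
DUP     : -5 0 0
SUB     : -5 0
MUL     : 0
LOAD 0  : 0 -1
SUB     : 1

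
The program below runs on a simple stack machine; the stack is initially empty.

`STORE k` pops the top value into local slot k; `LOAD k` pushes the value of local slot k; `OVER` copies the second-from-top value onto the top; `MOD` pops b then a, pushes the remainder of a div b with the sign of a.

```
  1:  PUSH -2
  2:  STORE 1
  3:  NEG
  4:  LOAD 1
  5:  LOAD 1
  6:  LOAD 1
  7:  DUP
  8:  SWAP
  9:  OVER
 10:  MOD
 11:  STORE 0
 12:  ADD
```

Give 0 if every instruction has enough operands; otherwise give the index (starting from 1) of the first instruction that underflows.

3

PUSH -2 -> -2
STORE 1 -> (empty)
NEG  — needs 1 operand, stack has 0 → underflow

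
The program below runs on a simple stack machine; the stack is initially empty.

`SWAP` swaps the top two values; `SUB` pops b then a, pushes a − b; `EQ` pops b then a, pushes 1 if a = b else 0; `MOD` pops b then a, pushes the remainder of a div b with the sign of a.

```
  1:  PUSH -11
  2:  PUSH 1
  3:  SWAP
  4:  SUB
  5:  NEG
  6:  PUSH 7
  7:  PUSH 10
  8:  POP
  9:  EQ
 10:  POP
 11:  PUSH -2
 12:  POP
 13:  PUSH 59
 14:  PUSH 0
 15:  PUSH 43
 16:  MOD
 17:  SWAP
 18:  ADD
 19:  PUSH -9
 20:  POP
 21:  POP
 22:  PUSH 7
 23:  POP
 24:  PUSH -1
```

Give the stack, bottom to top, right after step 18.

[59]

PUSH -11 -> [-11]
PUSH 1   -> [-11, 1]
SWAP     -> [1, -11]
SUB      -> [12]
NEG      -> [-12]
PUSH 7   -> [-12, 7]
PUSH 10  -> [-12, 7, 10]
POP      -> [-12, 7]
EQ       -> [0]
POP      -> []
PUSH -2  -> [-2]
POP      -> []
PUSH 59  -> [59]
PUSH 0   -> [59, 0]
PUSH 43  -> [59, 0, 43]
MOD      -> [59, 0]
SWAP     -> [0, 59]
ADD      -> [59]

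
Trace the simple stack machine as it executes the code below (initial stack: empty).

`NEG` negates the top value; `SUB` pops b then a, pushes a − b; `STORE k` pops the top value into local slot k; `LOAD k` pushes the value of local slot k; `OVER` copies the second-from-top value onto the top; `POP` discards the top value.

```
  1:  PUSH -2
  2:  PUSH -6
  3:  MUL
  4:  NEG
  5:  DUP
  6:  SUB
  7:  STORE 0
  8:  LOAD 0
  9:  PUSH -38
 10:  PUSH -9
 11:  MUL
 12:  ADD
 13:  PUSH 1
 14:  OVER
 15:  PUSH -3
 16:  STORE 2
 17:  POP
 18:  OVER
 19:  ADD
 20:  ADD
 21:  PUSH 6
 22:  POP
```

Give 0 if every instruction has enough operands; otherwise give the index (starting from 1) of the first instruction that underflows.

PUSH -2  -> [-2]
PUSH -6  -> [-2, -6]
MUL      -> [12]
NEG      -> [-12]
DUP      -> [-12, -12]
SUB      -> [0]
STORE 0  -> []
LOAD 0   -> [0]
PUSH -38 -> [0, -38]
PUSH -9  -> [0, -38, -9]
MUL      -> [0, 342]
ADD      -> [342]
PUSH 1   -> [342, 1]
OVER     -> [342, 1, 342]
PUSH -3  -> [342, 1, 342, -3]
STORE 2  -> [342, 1, 342]
POP      -> [342, 1]
OVER     -> [342, 1, 342]
ADD      -> [342, 343]
ADD      -> [685]
PUSH 6   -> [685, 6]
POP      -> [685]

0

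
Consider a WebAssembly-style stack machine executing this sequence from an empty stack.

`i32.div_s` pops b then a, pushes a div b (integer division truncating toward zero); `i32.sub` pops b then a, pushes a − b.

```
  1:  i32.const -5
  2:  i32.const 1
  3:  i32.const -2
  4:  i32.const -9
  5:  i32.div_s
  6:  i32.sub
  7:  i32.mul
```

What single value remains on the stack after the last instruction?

i32.const -5 -> [-5]
i32.const 1  -> [-5, 1]
i32.const -2 -> [-5, 1, -2]
i32.const -9 -> [-5, 1, -2, -9]
i32.div_s    -> [-5, 1, 0]
i32.sub      -> [-5, 1]
i32.mul      -> [-5]

-5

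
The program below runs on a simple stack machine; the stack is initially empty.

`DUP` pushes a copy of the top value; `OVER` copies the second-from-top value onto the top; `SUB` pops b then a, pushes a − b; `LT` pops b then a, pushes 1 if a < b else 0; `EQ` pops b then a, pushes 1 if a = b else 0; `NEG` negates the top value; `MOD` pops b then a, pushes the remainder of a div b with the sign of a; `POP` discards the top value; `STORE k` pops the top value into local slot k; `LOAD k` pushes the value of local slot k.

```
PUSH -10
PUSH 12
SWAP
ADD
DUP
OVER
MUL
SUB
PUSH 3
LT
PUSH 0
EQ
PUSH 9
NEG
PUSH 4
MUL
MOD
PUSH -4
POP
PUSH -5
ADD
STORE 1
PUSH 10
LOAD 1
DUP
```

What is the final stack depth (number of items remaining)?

3

PUSH -10 -> [-10]
PUSH 12  -> [-10, 12]
SWAP     -> [12, -10]
ADD      -> [2]
DUP      -> [2, 2]
OVER     -> [2, 2, 2]
MUL      -> [2, 4]
SUB      -> [-2]
PUSH 3   -> [-2, 3]
LT       -> [1]
PUSH 0   -> [1, 0]
EQ       -> [0]
PUSH 9   -> [0, 9]
NEG      -> [0, -9]
PUSH 4   -> [0, -9, 4]
MUL      -> [0, -36]
MOD      -> [0]
PUSH -4  -> [0, -4]
POP      -> [0]
PUSH -5  -> [0, -5]
ADD      -> [-5]
STORE 1  -> []
PUSH 10  -> [10]
LOAD 1   -> [10, -5]
DUP      -> [10, -5, -5]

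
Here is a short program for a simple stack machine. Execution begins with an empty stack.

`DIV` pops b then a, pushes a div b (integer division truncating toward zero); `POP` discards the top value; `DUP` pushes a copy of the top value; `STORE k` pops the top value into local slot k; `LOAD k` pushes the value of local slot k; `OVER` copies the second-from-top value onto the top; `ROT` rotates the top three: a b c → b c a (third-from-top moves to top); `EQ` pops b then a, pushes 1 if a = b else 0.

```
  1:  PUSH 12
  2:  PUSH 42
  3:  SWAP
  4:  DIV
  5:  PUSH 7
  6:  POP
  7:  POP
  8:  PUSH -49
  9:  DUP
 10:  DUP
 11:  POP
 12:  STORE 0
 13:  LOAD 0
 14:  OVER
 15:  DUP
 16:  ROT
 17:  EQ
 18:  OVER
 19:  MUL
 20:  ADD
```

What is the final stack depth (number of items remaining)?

PUSH 12  -> 12
PUSH 42  -> 12 42
SWAP     -> 42 12
DIV      -> 3
PUSH 7   -> 3 7
POP      -> 3
POP      -> (empty)
PUSH -49 -> -49
DUP      -> -49 -49
DUP      -> -49 -49 -49
POP      -> -49 -49
STORE 0  -> -49
LOAD 0   -> -49 -49
OVER     -> -49 -49 -49
DUP      -> -49 -49 -49 -49
ROT      -> -49 -49 -49 -49
EQ       -> -49 -49 1
OVER     -> -49 -49 1 -49
MUL      -> -49 -49 -49
ADD      -> -49 -98

2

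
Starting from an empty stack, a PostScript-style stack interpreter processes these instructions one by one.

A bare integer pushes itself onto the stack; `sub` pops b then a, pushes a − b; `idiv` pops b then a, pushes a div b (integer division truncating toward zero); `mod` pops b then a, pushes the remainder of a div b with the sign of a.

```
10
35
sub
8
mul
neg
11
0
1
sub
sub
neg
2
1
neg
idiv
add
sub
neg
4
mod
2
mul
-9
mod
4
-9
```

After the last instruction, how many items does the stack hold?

3

10   : 10
35   : 10 35
sub  : -25
8    : -25 8
mul  : -200
neg  : 200
11   : 200 11
0    : 200 11 0
1    : 200 11 0 1
sub  : 200 11 -1
sub  : 200 12
neg  : 200 -12
2    : 200 -12 2
1    : 200 -12 2 1
neg  : 200 -12 2 -1
idiv : 200 -12 -2
add  : 200 -14
sub  : 214
neg  : -214
4    : -214 4
mod  : -2
2    : -2 2
mul  : -4
-9   : -4 -9
mod  : -4
4    : -4 4
-9   : -4 4 -9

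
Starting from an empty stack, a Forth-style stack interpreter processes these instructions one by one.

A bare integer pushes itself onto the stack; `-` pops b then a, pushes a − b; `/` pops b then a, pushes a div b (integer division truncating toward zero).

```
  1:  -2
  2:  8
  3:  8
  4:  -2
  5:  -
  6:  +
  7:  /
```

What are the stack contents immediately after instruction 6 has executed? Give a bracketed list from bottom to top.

[-2, 18]

-2 → [-2]
8  → [-2, 8]
8  → [-2, 8, 8]
-2 → [-2, 8, 8, -2]
-  → [-2, 8, 10]
+  → [-2, 18]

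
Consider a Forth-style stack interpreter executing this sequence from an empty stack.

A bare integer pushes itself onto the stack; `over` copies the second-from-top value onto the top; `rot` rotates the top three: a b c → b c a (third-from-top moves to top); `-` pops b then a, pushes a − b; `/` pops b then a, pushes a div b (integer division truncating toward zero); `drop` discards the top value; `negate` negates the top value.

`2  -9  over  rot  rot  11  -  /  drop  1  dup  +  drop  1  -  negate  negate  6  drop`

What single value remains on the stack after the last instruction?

2      : [2]
-9     : [2, -9]
over   : [2, -9, 2]
rot    : [-9, 2, 2]
rot    : [2, 2, -9]
11     : [2, 2, -9, 11]
-      : [2, 2, -20]
/      : [2, 0]
drop   : [2]
1      : [2, 1]
dup    : [2, 1, 1]
+      : [2, 2]
drop   : [2]
1      : [2, 1]
-      : [1]
negate : [-1]
negate : [1]
6      : [1, 6]
drop   : [1]

1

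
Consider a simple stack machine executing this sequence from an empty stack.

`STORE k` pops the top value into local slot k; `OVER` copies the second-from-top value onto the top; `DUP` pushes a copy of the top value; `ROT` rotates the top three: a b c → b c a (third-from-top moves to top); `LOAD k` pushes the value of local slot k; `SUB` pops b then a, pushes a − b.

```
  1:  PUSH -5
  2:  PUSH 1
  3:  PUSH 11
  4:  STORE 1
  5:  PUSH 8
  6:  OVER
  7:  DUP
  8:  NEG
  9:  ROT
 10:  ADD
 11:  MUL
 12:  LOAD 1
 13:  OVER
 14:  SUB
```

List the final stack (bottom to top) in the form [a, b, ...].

PUSH -5 → [-5]
PUSH 1  → [-5, 1]
PUSH 11 → [-5, 1, 11]
STORE 1 → [-5, 1]
PUSH 8  → [-5, 1, 8]
OVER    → [-5, 1, 8, 1]
DUP     → [-5, 1, 8, 1, 1]
NEG     → [-5, 1, 8, 1, -1]
ROT     → [-5, 1, 1, -1, 8]
ADD     → [-5, 1, 1, 7]
MUL     → [-5, 1, 7]
LOAD 1  → [-5, 1, 7, 11]
OVER    → [-5, 1, 7, 11, 7]
SUB     → [-5, 1, 7, 4]

[-5, 1, 7, 4]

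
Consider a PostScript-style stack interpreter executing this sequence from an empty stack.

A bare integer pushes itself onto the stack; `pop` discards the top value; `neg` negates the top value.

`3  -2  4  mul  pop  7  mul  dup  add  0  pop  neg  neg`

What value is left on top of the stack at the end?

42

3   : 3
-2  : 3 -2
4   : 3 -2 4
mul : 3 -8
pop : 3
7   : 3 7
mul : 21
dup : 21 21
add : 42
0   : 42 0
pop : 42
neg : -42
neg : 42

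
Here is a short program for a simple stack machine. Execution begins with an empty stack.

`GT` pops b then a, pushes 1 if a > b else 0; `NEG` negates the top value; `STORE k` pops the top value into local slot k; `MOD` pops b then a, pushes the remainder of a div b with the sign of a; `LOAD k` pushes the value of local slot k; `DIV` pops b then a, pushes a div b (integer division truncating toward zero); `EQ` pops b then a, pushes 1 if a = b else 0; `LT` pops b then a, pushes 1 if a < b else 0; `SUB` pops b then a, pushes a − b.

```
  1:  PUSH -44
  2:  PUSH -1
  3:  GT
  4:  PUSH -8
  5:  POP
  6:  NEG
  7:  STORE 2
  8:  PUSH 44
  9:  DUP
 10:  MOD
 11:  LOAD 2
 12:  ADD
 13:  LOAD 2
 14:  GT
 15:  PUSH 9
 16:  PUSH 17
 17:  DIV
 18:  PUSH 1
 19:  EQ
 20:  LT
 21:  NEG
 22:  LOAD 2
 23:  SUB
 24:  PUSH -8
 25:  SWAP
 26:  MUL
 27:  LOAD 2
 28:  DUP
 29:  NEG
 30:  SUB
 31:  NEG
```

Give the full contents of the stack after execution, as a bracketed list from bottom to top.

[0, 0]

PUSH -44  -44
PUSH -1   -44 -1
GT        0
PUSH -8   0 -8
POP       0
NEG       0
STORE 2   (empty)
PUSH 44   44
DUP       44 44
MOD       0
LOAD 2    0 0
ADD       0
LOAD 2    0 0
GT        0
PUSH 9    0 9
PUSH 17   0 9 17
DIV       0 0
PUSH 1    0 0 1
EQ        0 0
LT        0
NEG       0
LOAD 2    0 0
SUB       0
PUSH -8   0 -8
SWAP      -8 0
MUL       0
LOAD 2    0 0
DUP       0 0 0
NEG       0 0 0
SUB       0 0
NEG       0 0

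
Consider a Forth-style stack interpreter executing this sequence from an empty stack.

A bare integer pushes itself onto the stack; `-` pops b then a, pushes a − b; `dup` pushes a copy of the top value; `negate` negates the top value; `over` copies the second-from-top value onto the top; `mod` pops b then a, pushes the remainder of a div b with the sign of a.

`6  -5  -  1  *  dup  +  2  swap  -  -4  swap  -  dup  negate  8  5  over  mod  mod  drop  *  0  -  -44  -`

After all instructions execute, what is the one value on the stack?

-212

6       6
-5      6 -5
-       11
1       11 1
*       11
dup     11 11
+       22
2       22 2
swap    2 22
-       -20
-4      -20 -4
swap    -4 -20
-       16
dup     16 16
negate  16 -16
8       16 -16 8
5       16 -16 8 5
over    16 -16 8 5 8
mod     16 -16 8 5
mod     16 -16 3
drop    16 -16
*       -256
0       -256 0
-       -256
-44     -256 -44
-       -212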